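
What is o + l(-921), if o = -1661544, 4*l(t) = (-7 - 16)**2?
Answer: -6645647/4 ≈ -1.6614e+6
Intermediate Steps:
l(t) = 529/4 (l(t) = (-7 - 16)**2/4 = (1/4)*(-23)**2 = (1/4)*529 = 529/4)
o + l(-921) = -1661544 + 529/4 = -6645647/4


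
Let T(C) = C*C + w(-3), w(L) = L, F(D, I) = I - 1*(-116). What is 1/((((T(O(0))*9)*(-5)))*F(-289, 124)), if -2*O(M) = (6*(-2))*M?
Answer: 1/32400 ≈ 3.0864e-5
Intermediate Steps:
F(D, I) = 116 + I (F(D, I) = I + 116 = 116 + I)
O(M) = 6*M (O(M) = -6*(-2)*M/2 = -(-6)*M = 6*M)
T(C) = -3 + C**2 (T(C) = C*C - 3 = C**2 - 3 = -3 + C**2)
1/((((T(O(0))*9)*(-5)))*F(-289, 124)) = 1/(((((-3 + (6*0)**2)*9)*(-5)))*(116 + 124)) = 1/((((-3 + 0**2)*9)*(-5))*240) = (1/240)/(((-3 + 0)*9)*(-5)) = (1/240)/(-3*9*(-5)) = (1/240)/(-27*(-5)) = (1/240)/135 = (1/135)*(1/240) = 1/32400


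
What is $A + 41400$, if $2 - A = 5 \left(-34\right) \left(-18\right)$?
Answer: $38342$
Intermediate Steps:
$A = -3058$ ($A = 2 - 5 \left(-34\right) \left(-18\right) = 2 - \left(-170\right) \left(-18\right) = 2 - 3060 = -3058$)
$A + 41400 = -3058 + 41400 = 38342$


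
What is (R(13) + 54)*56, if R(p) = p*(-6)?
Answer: -1344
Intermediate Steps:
R(p) = -6*p
(R(13) + 54)*56 = (-6*13 + 54)*56 = (-78 + 54)*56 = -24*56 = -1344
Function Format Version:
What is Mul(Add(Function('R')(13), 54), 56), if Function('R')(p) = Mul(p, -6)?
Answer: -1344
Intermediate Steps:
Function('R')(p) = Mul(-6, p)
Mul(Add(Function('R')(13), 54), 56) = Mul(Add(Mul(-6, 13), 54), 56) = Mul(Add(-78, 54), 56) = Mul(-24, 56) = -1344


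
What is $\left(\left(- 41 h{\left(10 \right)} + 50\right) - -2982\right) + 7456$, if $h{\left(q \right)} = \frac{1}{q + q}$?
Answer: $\frac{209719}{20} \approx 10486.0$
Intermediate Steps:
$h{\left(q \right)} = \frac{1}{2 q}$
$\left(\left(- 41 h{\left(10 \right)} + 50\right) - -2982\right) + 7456 = \left(\left(- 41 \frac{1}{2 \cdot 10} + 50\right) - -2982\right) + 7456 = \left(\left(- 41 \cdot \frac{1}{2} \cdot \frac{1}{10} + 50\right) + \left(-786 + 3768\right)\right) + 7456 = \left(\left(\left(-41\right) \frac{1}{20} + 50\right) + 2982\right) + 7456 = \left(\left(- \frac{41}{20} + 50\right) + 2982\right) + 7456 = \left(\frac{959}{20} + 2982\right) + 7456 = \frac{60599}{20} + 7456 = \frac{209719}{20}$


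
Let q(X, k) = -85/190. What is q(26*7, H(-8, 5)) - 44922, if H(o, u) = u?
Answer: -1707053/38 ≈ -44922.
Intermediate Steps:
q(X, k) = -17/38 (q(X, k) = -85*1/190 = -17/38)
q(26*7, H(-8, 5)) - 44922 = -17/38 - 44922 = -1707053/38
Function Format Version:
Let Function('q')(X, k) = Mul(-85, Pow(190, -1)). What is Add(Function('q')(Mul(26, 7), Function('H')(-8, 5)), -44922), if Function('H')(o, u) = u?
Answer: Rational(-1707053, 38) ≈ -44922.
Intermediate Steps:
Function('q')(X, k) = Rational(-17, 38) (Function('q')(X, k) = Mul(-85, Rational(1, 190)) = Rational(-17, 38))
Add(Function('q')(Mul(26, 7), Function('H')(-8, 5)), -44922) = Add(Rational(-17, 38), -44922) = Rational(-1707053, 38)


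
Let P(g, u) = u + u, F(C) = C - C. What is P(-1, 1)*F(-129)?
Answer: 0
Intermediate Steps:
F(C) = 0
P(g, u) = 2*u
P(-1, 1)*F(-129) = (2*1)*0 = 2*0 = 0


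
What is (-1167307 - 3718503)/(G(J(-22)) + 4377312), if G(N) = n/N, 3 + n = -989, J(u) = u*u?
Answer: -295591505/264827252 ≈ -1.1162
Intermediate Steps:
J(u) = u²
n = -992 (n = -3 - 989 = -992)
G(N) = -992/N
(-1167307 - 3718503)/(G(J(-22)) + 4377312) = (-1167307 - 3718503)/(-992/((-22)²) + 4377312) = -4885810/(-992/484 + 4377312) = -4885810/(-992*1/484 + 4377312) = -4885810/(-248/121 + 4377312) = -4885810/529654504/121 = -4885810*121/529654504 = -295591505/264827252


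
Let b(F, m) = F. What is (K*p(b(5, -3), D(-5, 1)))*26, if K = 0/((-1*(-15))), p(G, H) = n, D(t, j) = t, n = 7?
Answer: 0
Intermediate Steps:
p(G, H) = 7
K = 0 (K = 0/15 = 0*(1/15) = 0)
(K*p(b(5, -3), D(-5, 1)))*26 = (0*7)*26 = 0*26 = 0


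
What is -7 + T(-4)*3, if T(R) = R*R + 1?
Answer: 44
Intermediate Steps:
T(R) = 1 + R² (T(R) = R² + 1 = 1 + R²)
-7 + T(-4)*3 = -7 + (1 + (-4)²)*3 = -7 + (1 + 16)*3 = -7 + 17*3 = -7 + 51 = 44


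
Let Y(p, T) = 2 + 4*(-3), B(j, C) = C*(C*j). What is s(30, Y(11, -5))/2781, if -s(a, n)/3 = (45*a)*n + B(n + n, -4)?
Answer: 13820/927 ≈ 14.908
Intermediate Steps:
B(j, C) = j*C²
Y(p, T) = -10 (Y(p, T) = 2 - 12 = -10)
s(a, n) = -96*n - 135*a*n (s(a, n) = -3*((45*a)*n + (n + n)*(-4)²) = -3*(45*a*n + (2*n)*16) = -3*(45*a*n + 32*n) = -3*(32*n + 45*a*n) = -96*n - 135*a*n)
s(30, Y(11, -5))/2781 = (3*(-10)*(-32 - 45*30))/2781 = (3*(-10)*(-32 - 1350))*(1/2781) = (3*(-10)*(-1382))*(1/2781) = 41460*(1/2781) = 13820/927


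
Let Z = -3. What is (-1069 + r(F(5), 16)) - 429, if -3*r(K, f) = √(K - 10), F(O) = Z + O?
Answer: -1498 - 2*I*√2/3 ≈ -1498.0 - 0.94281*I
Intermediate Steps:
F(O) = -3 + O
r(K, f) = -√(-10 + K)/3 (r(K, f) = -√(K - 10)/3 = -√(-10 + K)/3)
(-1069 + r(F(5), 16)) - 429 = (-1069 - √(-10 + (-3 + 5))/3) - 429 = (-1069 - √(-10 + 2)/3) - 429 = (-1069 - 2*I*√2/3) - 429 = -1498 - 2*I*√2/3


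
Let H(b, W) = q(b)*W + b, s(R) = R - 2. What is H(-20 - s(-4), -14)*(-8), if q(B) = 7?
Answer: 896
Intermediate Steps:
s(R) = -2 + R
H(b, W) = b + 7*W (H(b, W) = 7*W + b = b + 7*W)
H(-20 - s(-4), -14)*(-8) = ((-20 - (-2 - 4)) + 7*(-14))*(-8) = ((-20 - 1*(-6)) - 98)*(-8) = ((-20 + 6) - 98)*(-8) = (-14 - 98)*(-8) = -112*(-8) = 896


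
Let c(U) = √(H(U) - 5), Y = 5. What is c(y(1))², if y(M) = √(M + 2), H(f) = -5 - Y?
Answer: -15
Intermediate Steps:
H(f) = -10 (H(f) = -5 - 1*5 = -5 - 5 = -10)
y(M) = √(2 + M)
c(U) = I*√15 (c(U) = √(-10 - 5) = √(-15) = I*√15)
c(y(1))² = (I*√15)² = -15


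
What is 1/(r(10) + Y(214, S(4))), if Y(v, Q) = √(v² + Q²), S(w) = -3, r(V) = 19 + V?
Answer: -29/44964 + √45805/44964 ≈ 0.0041149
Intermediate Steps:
Y(v, Q) = √(Q² + v²)
1/(r(10) + Y(214, S(4))) = 1/((19 + 10) + √((-3)² + 214²)) = 1/(29 + √(9 + 45796)) = 1/(29 + √45805)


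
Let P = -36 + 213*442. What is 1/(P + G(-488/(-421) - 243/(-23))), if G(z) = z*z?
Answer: 93760489/8836687999519 ≈ 1.0610e-5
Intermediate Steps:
G(z) = z²
P = 94110 (P = -36 + 94146 = 94110)
1/(P + G(-488/(-421) - 243/(-23))) = 1/(94110 + (-488/(-421) - 243/(-23))²) = 1/(94110 + (-488*(-1/421) - 243*(-1/23))²) = 1/(94110 + (488/421 + 243/23)²) = 1/(94110 + (113527/9683)²) = 1/(94110 + 12888379729/93760489) = 1/(8836687999519/93760489) = 93760489/8836687999519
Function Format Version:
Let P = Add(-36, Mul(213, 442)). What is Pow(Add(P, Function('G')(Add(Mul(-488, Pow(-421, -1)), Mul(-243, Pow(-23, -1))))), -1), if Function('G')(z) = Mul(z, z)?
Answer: Rational(93760489, 8836687999519) ≈ 1.0610e-5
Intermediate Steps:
Function('G')(z) = Pow(z, 2)
P = 94110 (P = Add(-36, 94146) = 94110)
Pow(Add(P, Function('G')(Add(Mul(-488, Pow(-421, -1)), Mul(-243, Pow(-23, -1))))), -1) = Pow(Add(94110, Pow(Add(Mul(-488, Pow(-421, -1)), Mul(-243, Pow(-23, -1))), 2)), -1) = Pow(Add(94110, Pow(Add(Mul(-488, Rational(-1, 421)), Mul(-243, Rational(-1, 23))), 2)), -1) = Pow(Add(94110, Pow(Add(Rational(488, 421), Rational(243, 23)), 2)), -1) = Pow(Add(94110, Pow(Rational(113527, 9683), 2)), -1) = Pow(Add(94110, Rational(12888379729, 93760489)), -1) = Pow(Rational(8836687999519, 93760489), -1) = Rational(93760489, 8836687999519)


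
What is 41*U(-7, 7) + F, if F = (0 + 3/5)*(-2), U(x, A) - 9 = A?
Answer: 3274/5 ≈ 654.80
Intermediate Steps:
U(x, A) = 9 + A
F = -6/5 (F = (0 + 3*(⅕))*(-2) = (0 + ⅗)*(-2) = (⅗)*(-2) = -6/5 ≈ -1.2000)
41*U(-7, 7) + F = 41*(9 + 7) - 6/5 = 41*16 - 6/5 = 656 - 6/5 = 3274/5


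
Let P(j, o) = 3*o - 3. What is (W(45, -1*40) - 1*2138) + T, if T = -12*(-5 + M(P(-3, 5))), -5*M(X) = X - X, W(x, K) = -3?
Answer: -2081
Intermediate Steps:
P(j, o) = -3 + 3*o
M(X) = 0 (M(X) = -(X - X)/5 = -1/5*0 = 0)
T = 60 (T = -12*(-5 + 0) = -12*(-5) = 60)
(W(45, -1*40) - 1*2138) + T = (-3 - 1*2138) + 60 = (-3 - 2138) + 60 = -2141 + 60 = -2081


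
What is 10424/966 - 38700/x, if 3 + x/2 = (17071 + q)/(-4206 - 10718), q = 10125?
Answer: 1344764879/334236 ≈ 4023.4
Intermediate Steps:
x = -2768/287 (x = -6 + 2*((17071 + 10125)/(-4206 - 10718)) = -6 + 2*(27196/(-14924)) = -6 + 2*(27196*(-1/14924)) = -6 + 2*(-523/287) = -6 - 1046/287 = -2768/287 ≈ -9.6446)
10424/966 - 38700/x = 10424/966 - 38700/(-2768/287) = 10424*(1/966) - 38700*(-287/2768) = 5212/483 + 2776725/692 = 1344764879/334236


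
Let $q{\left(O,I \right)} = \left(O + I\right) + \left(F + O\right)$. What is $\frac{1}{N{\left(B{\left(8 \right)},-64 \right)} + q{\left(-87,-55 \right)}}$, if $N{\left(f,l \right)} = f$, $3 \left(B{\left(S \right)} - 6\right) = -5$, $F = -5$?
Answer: $- \frac{3}{689} \approx -0.0043541$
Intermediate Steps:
$B{\left(S \right)} = \frac{13}{3}$ ($B{\left(S \right)} = 6 + \frac{1}{3} \left(-5\right) = 6 - \frac{5}{3} = \frac{13}{3}$)
$q{\left(O,I \right)} = -5 + I + 2 O$ ($q{\left(O,I \right)} = \left(O + I\right) + \left(-5 + O\right) = \left(I + O\right) + \left(-5 + O\right) = -5 + I + 2 O$)
$\frac{1}{N{\left(B{\left(8 \right)},-64 \right)} + q{\left(-87,-55 \right)}} = \frac{1}{\frac{13}{3} - 234} = \frac{1}{- \frac{689}{3}} = - \frac{3}{689}$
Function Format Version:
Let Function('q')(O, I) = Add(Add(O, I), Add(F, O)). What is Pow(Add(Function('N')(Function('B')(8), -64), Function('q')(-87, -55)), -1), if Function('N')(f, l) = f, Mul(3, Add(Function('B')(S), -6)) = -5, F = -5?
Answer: Rational(-3, 689) ≈ -0.0043541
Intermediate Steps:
Function('B')(S) = Rational(13, 3) (Function('B')(S) = Add(6, Mul(Rational(1, 3), -5)) = Add(6, Rational(-5, 3)) = Rational(13, 3))
Function('q')(O, I) = Add(-5, I, Mul(2, O)) (Function('q')(O, I) = Add(Add(O, I), Add(-5, O)) = Add(Add(I, O), Add(-5, O)) = Add(-5, I, Mul(2, O)))
Pow(Add(Function('N')(Function('B')(8), -64), Function('q')(-87, -55)), -1) = Pow(Add(Rational(13, 3), Add(-5, -55, Mul(2, -87))), -1) = Pow(Add(Rational(13, 3), Add(-5, -55, -174)), -1) = Pow(Add(Rational(13, 3), -234), -1) = Pow(Rational(-689, 3), -1) = Rational(-3, 689)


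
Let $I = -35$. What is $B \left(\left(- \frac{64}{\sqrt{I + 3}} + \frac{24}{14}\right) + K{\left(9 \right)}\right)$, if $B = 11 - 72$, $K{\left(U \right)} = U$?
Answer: $- \frac{4575}{7} - 488 i \sqrt{2} \approx -653.57 - 690.14 i$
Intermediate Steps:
$B = -61$
$B \left(\left(- \frac{64}{\sqrt{I + 3}} + \frac{24}{14}\right) + K{\left(9 \right)}\right) = - 61 \left(\left(- \frac{64}{\sqrt{-35 + 3}} + \frac{24}{14}\right) + 9\right) = - 61 \left(\left(- \frac{64}{\sqrt{-32}} + 24 \cdot \frac{1}{14}\right) + 9\right) = - 61 \left(\left(- \frac{64}{4 i \sqrt{2}} + \frac{12}{7}\right) + 9\right) = - 61 \left(\left(- 64 \left(- \frac{i \sqrt{2}}{8}\right) + \frac{12}{7}\right) + 9\right) = - 61 \left(\left(8 i \sqrt{2} + \frac{12}{7}\right) + 9\right) = - 61 \left(\left(\frac{12}{7} + 8 i \sqrt{2}\right) + 9\right) = - 61 \left(\frac{75}{7} + 8 i \sqrt{2}\right) = - \frac{4575}{7} - 488 i \sqrt{2}$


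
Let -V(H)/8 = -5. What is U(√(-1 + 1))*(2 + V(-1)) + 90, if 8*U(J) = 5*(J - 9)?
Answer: -585/4 ≈ -146.25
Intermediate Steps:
V(H) = 40 (V(H) = -8*(-5) = 40)
U(J) = -45/8 + 5*J/8 (U(J) = (5*(J - 9))/8 = (5*(-9 + J))/8 = (-45 + 5*J)/8 = -45/8 + 5*J/8)
U(√(-1 + 1))*(2 + V(-1)) + 90 = (-45/8 + 5*√(-1 + 1)/8)*(2 + 40) + 90 = (-45/8 + 5*√0/8)*42 + 90 = (-45/8 + (5/8)*0)*42 + 90 = (-45/8 + 0)*42 + 90 = -45/8*42 + 90 = -945/4 + 90 = -585/4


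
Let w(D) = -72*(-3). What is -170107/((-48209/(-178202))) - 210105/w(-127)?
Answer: -104092460263/165288 ≈ -6.2976e+5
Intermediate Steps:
w(D) = 216
-170107/((-48209/(-178202))) - 210105/w(-127) = -170107/((-48209/(-178202))) - 210105/216 = -170107/((-48209*(-1/178202))) - 210105*1/216 = -170107/48209/178202 - 23345/24 = -170107*178202/48209 - 23345/24 = -4330486802/6887 - 23345/24 = -104092460263/165288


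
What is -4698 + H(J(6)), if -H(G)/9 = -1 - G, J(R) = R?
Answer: -4635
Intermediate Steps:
H(G) = 9 + 9*G (H(G) = -9*(-1 - G) = 9 + 9*G)
-4698 + H(J(6)) = -4698 + (9 + 9*6) = -4698 + (9 + 54) = -4698 + 63 = -4635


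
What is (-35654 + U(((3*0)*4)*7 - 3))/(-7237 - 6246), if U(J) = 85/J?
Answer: 107047/40449 ≈ 2.6465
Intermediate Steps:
(-35654 + U(((3*0)*4)*7 - 3))/(-7237 - 6246) = (-35654 + 85/(((3*0)*4)*7 - 3))/(-7237 - 6246) = (-35654 + 85/((0*4)*7 - 3))/(-13483) = (-35654 + 85/(0*7 - 3))*(-1/13483) = (-35654 + 85/(0 - 3))*(-1/13483) = (-35654 + 85/(-3))*(-1/13483) = (-35654 + 85*(-⅓))*(-1/13483) = (-35654 - 85/3)*(-1/13483) = -107047/3*(-1/13483) = 107047/40449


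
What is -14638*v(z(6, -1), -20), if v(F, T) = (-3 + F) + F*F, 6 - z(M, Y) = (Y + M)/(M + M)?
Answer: -35577659/72 ≈ -4.9413e+5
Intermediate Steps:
z(M, Y) = 6 - (M + Y)/(2*M) (z(M, Y) = 6 - (Y + M)/(M + M) = 6 - (M + Y)/(2*M))
v(F, T) = -3 + F + F² (v(F, T) = (-3 + F) + F² = -3 + F + F²)
-14638*v(z(6, -1), -20) = -14638*(-3 + (½)*(-1*(-1) + 11*6)/6 + ((½)*(-1*(-1) + 11*6)/6)²) = -14638*(-3 + (½)*(⅙)*(1 + 66) + ((½)*(⅙)*(1 + 66))²) = -14638*(-3 + (½)*(⅙)*67 + ((½)*(⅙)*67)²) = -14638*(-3 + 67/12 + (67/12)²) = -14638*(-3 + 67/12 + 4489/144) = -14638*4861/144 = -35577659/72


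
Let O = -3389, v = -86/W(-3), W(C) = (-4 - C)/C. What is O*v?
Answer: 874362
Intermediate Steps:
W(C) = (-4 - C)/C
v = -258 (v = -86*(-3/(-4 - 1*(-3))) = -86*(-3/(-4 + 3)) = -86/((-⅓*(-1))) = -86/⅓ = -86*3 = -258)
O*v = -3389*(-258) = 874362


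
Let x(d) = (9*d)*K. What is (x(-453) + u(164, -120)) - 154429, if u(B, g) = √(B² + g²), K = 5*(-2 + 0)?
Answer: -113659 + 4*√2581 ≈ -1.1346e+5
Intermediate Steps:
K = -10 (K = 5*(-2) = -10)
x(d) = -90*d (x(d) = (9*d)*(-10) = -90*d)
(x(-453) + u(164, -120)) - 154429 = (-90*(-453) + √(164² + (-120)²)) - 154429 = (40770 + √(26896 + 14400)) - 154429 = (40770 + √41296) - 154429 = (40770 + 4*√2581) - 154429 = -113659 + 4*√2581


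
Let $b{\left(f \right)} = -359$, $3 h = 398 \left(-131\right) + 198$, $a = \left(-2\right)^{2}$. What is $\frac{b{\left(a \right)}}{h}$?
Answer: $\frac{1077}{51940} \approx 0.020735$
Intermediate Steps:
$a = 4$
$h = - \frac{51940}{3}$ ($h = \frac{398 \left(-131\right) + 198}{3} = \frac{-52138 + 198}{3} = \frac{1}{3} \left(-51940\right) = - \frac{51940}{3} \approx -17313.0$)
$\frac{b{\left(a \right)}}{h} = - \frac{359}{- \frac{51940}{3}} = \left(-359\right) \left(- \frac{3}{51940}\right) = \frac{1077}{51940}$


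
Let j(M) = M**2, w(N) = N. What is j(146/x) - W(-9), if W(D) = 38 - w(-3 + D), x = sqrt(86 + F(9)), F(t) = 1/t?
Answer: 153094/775 ≈ 197.54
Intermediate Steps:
x = 5*sqrt(31)/3 (x = sqrt(86 + 1/9) = sqrt(775/9) = 5*sqrt(31)/3 ≈ 9.2796)
W(D) = 41 - D (W(D) = 38 - (-3 + D) = 38 + (3 - D) = 41 - D)
j(146/x) - W(-9) = (146/((5*sqrt(31)/3)))**2 - (41 - 1*(-9)) = (146*(3*sqrt(31)/155))**2 - (41 + 9) = (438*sqrt(31)/155)**2 - 1*50 = 191844/775 - 50 = 153094/775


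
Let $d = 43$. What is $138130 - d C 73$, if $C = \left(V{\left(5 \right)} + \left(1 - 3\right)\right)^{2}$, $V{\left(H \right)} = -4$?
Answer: $25126$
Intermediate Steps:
$C = 36$ ($C = \left(-4 + \left(1 - 3\right)\right)^{2} = \left(-4 - 2\right)^{2} = \left(-6\right)^{2} = 36$)
$138130 - d C 73 = 138130 - 43 \cdot 36 \cdot 73 = 138130 - 1548 \cdot 73 = 138130 - 113004 = 25126$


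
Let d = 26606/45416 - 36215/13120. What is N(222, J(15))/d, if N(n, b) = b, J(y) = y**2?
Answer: -3351700800/32391743 ≈ -103.47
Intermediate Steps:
d = -32391743/14896448 (d = 26606*(1/45416) - 36215*1/13120 = 13303/22708 - 7243/2624 = -32391743/14896448 ≈ -2.1745)
N(222, J(15))/d = 15**2/(-32391743/14896448) = 225*(-14896448/32391743) = -3351700800/32391743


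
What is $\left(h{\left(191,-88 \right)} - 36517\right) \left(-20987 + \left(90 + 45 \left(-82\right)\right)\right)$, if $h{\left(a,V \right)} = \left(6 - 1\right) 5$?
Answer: $897228804$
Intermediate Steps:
$h{\left(a,V \right)} = 25$ ($h{\left(a,V \right)} = 5 \cdot 5 = 25$)
$\left(h{\left(191,-88 \right)} - 36517\right) \left(-20987 + \left(90 + 45 \left(-82\right)\right)\right) = \left(25 - 36517\right) \left(-20987 + \left(90 + 45 \left(-82\right)\right)\right) = - 36492 \left(-20987 + \left(90 - 3690\right)\right) = - 36492 \left(-20987 - 3600\right) = \left(-36492\right) \left(-24587\right) = 897228804$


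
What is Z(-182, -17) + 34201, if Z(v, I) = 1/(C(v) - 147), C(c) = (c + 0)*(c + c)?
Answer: 2260720302/66101 ≈ 34201.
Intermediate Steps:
C(c) = 2*c² (C(c) = c*(2*c) = 2*c²)
Z(v, I) = 1/(-147 + 2*v²) (Z(v, I) = 1/(2*v² - 147) = 1/(-147 + 2*v²))
Z(-182, -17) + 34201 = 1/(-147 + 2*(-182)²) + 34201 = 1/(-147 + 2*33124) + 34201 = 1/(-147 + 66248) + 34201 = 1/66101 + 34201 = 2260720302/66101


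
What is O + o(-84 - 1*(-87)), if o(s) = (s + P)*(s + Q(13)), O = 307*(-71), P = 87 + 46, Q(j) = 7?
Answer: -20437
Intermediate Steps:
P = 133
O = -21797
o(s) = (7 + s)*(133 + s) (o(s) = (s + 133)*(s + 7) = (133 + s)*(7 + s) = (7 + s)*(133 + s))
O + o(-84 - 1*(-87)) = -21797 + (931 + (-84 - 1*(-87))² + 140*(-84 - 1*(-87))) = -21797 + (931 + (-84 + 87)² + 140*(-84 + 87)) = -21797 + (931 + 3² + 140*3) = -21797 + (931 + 9 + 420) = -21797 + 1360 = -20437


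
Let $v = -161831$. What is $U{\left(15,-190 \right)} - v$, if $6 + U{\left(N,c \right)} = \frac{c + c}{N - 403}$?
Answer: $\frac{15697120}{97} \approx 1.6183 \cdot 10^{5}$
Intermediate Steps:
$U{\left(N,c \right)} = -6 + \frac{2 c}{-403 + N}$ ($U{\left(N,c \right)} = -6 + \frac{c + c}{N - 403} = -6 + \frac{2 c}{-403 + N}$)
$U{\left(15,-190 \right)} - v = \frac{2 \left(1209 - 190 - 45\right)}{-403 + 15} - -161831 = \frac{2 \left(1209 - 190 - 45\right)}{-388} + 161831 = 2 \left(- \frac{1}{388}\right) 974 + 161831 = - \frac{487}{97} + 161831 = \frac{15697120}{97}$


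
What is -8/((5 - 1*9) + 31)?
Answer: -8/27 ≈ -0.29630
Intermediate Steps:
-8/((5 - 1*9) + 31) = -8/((5 - 9) + 31) = -8/(-4 + 31) = -8/27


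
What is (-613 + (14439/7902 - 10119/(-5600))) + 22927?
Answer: 164597015923/7375200 ≈ 22318.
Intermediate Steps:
(-613 + (14439/7902 - 10119/(-5600))) + 22927 = (-613 + (14439*(1/7902) - 10119*(-1/5600))) + 22927 = (-613 + (4813/2634 + 10119/5600)) + 22927 = (-613 + 26803123/7375200) + 22927 = -4494194477/7375200 + 22927 = 164597015923/7375200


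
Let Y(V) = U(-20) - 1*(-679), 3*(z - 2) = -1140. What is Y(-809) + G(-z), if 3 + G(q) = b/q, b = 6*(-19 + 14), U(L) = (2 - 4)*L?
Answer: 45103/63 ≈ 715.92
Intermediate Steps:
U(L) = -2*L
z = -378 (z = 2 + (1/3)*(-1140) = 2 - 380 = -378)
Y(V) = 719 (Y(V) = -2*(-20) - 1*(-679) = 40 + 679 = 719)
b = -30 (b = 6*(-5) = -30)
G(q) = -3 - 30/q
Y(-809) + G(-z) = 719 + (-3 - 30/((-1*(-378)))) = 719 + (-3 - 30/378) = 719 + (-3 - 30*1/378) = 719 + (-3 - 5/63) = 719 - 194/63 = 45103/63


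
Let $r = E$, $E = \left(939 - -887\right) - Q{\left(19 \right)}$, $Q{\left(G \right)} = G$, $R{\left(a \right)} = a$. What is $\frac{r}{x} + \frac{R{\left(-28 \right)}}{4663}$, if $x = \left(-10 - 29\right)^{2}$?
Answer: $\frac{644881}{545571} \approx 1.182$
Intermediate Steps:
$x = 1521$ ($x = \left(-39\right)^{2} = 1521$)
$E = 1807$ ($E = \left(939 - -887\right) - 19 = \left(939 + 887\right) - 19 = 1826 - 19 = 1807$)
$r = 1807$
$\frac{r}{x} + \frac{R{\left(-28 \right)}}{4663} = \frac{1807}{1521} - \frac{28}{4663} = 1807 \cdot \frac{1}{1521} - \frac{28}{4663} = \frac{139}{117} - \frac{28}{4663} = \frac{644881}{545571}$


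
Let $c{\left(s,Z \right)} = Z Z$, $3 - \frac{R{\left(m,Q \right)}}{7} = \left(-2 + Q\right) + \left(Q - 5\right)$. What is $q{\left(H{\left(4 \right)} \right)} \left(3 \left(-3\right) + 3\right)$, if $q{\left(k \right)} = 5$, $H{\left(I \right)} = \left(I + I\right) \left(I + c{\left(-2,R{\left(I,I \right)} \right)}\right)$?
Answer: $-30$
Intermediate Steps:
$R{\left(m,Q \right)} = 70 - 14 Q$ ($R{\left(m,Q \right)} = 21 - 7 \left(\left(-2 + Q\right) + \left(Q - 5\right)\right) = 21 - 7 \left(\left(-2 + Q\right) + \left(-5 + Q\right)\right) = 21 - 7 \left(-7 + 2 Q\right) = 21 - \left(-49 + 14 Q\right) = 70 - 14 Q$)
$c{\left(s,Z \right)} = Z^{2}$
$H{\left(I \right)} = 2 I \left(I + \left(70 - 14 I\right)^{2}\right)$ ($H{\left(I \right)} = \left(I + I\right) \left(I + \left(70 - 14 I\right)^{2}\right) = 2 I \left(I + \left(70 - 14 I\right)^{2}\right)$)
$q{\left(H{\left(4 \right)} \right)} \left(3 \left(-3\right) + 3\right) = 5 \left(3 \left(-3\right) + 3\right) = 5 \left(-9 + 3\right) = 5 \left(-6\right) = -30$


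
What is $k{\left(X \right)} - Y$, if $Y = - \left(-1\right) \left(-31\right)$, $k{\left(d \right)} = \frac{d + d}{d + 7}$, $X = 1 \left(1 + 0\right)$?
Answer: $\frac{125}{4} \approx 31.25$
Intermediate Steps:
$X = 1$ ($X = 1 \cdot 1 = 1$)
$k{\left(d \right)} = \frac{2 d}{7 + d}$
$Y = -31$ ($Y = \left(-1\right) 31 = -31$)
$k{\left(X \right)} - Y = 2 \cdot 1 \frac{1}{7 + 1} - -31 = 2 \cdot 1 \cdot \frac{1}{8} + 31 = \frac{1}{4} + 31 = \frac{125}{4}$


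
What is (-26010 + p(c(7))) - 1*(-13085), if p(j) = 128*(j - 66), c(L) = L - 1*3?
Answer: -20861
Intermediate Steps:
c(L) = -3 + L (c(L) = L - 3 = -3 + L)
p(j) = -8448 + 128*j (p(j) = 128*(-66 + j) = -8448 + 128*j)
(-26010 + p(c(7))) - 1*(-13085) = (-26010 + (-8448 + 128*(-3 + 7))) - 1*(-13085) = (-26010 + (-8448 + 128*4)) + 13085 = (-26010 + (-8448 + 512)) + 13085 = (-26010 - 7936) + 13085 = -33946 + 13085 = -20861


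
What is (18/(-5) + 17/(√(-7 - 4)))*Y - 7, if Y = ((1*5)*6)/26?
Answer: -145/13 - 255*I*√11/143 ≈ -11.154 - 5.9143*I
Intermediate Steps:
Y = 15/13 (Y = (5*6)*(1/26) = 30*(1/26) = 15/13 ≈ 1.1538)
(18/(-5) + 17/(√(-7 - 4)))*Y - 7 = (18/(-5) + 17/(√(-7 - 4)))*(15/13) - 7 = (18*(-⅕) + 17/(√(-11)))*(15/13) - 7 = (-18/5 + 17/((I*√11)))*(15/13) - 7 = (-18/5 + 17*(-I*√11/11))*(15/13) - 7 = (-18/5 - 17*I*√11/11)*(15/13) - 7 = (-54/13 - 255*I*√11/143) - 7 = -145/13 - 255*I*√11/143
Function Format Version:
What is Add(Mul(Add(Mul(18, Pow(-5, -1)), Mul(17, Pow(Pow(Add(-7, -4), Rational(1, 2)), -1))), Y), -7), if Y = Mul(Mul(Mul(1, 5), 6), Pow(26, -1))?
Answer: Add(Rational(-145, 13), Mul(Rational(-255, 143), I, Pow(11, Rational(1, 2)))) ≈ Add(-11.154, Mul(-5.9143, I))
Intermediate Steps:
Y = Rational(15, 13) (Y = Mul(Mul(5, 6), Rational(1, 26)) = Mul(30, Rational(1, 26)) = Rational(15, 13) ≈ 1.1538)
Add(Mul(Add(Mul(18, Pow(-5, -1)), Mul(17, Pow(Pow(Add(-7, -4), Rational(1, 2)), -1))), Y), -7) = Add(Mul(Add(Mul(18, Pow(-5, -1)), Mul(17, Pow(Pow(Add(-7, -4), Rational(1, 2)), -1))), Rational(15, 13)), -7) = Add(Mul(Add(Mul(18, Rational(-1, 5)), Mul(17, Pow(Pow(-11, Rational(1, 2)), -1))), Rational(15, 13)), -7) = Add(Mul(Add(Rational(-18, 5), Mul(17, Pow(Mul(I, Pow(11, Rational(1, 2))), -1))), Rational(15, 13)), -7) = Add(Mul(Add(Rational(-18, 5), Mul(17, Mul(Rational(-1, 11), I, Pow(11, Rational(1, 2))))), Rational(15, 13)), -7) = Add(Mul(Add(Rational(-18, 5), Mul(Rational(-17, 11), I, Pow(11, Rational(1, 2)))), Rational(15, 13)), -7) = Add(Add(Rational(-54, 13), Mul(Rational(-255, 143), I, Pow(11, Rational(1, 2)))), -7) = Add(Rational(-145, 13), Mul(Rational(-255, 143), I, Pow(11, Rational(1, 2))))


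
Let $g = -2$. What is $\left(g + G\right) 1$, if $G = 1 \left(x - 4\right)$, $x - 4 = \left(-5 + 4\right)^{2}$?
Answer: $-1$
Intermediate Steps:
$x = 5$ ($x = 4 + \left(-5 + 4\right)^{2} = 4 + \left(-1\right)^{2} = 4 + 1 = 5$)
$G = 1$ ($G = 1 \left(5 - 4\right) = 1 \cdot 1 = 1$)
$\left(g + G\right) 1 = \left(-2 + 1\right) 1 = \left(-1\right) 1 = -1$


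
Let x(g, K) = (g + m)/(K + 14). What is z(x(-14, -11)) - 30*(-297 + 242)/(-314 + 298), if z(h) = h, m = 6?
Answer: -2539/24 ≈ -105.79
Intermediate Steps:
x(g, K) = (6 + g)/(14 + K) (x(g, K) = (g + 6)/(K + 14) = (6 + g)/(14 + K))
z(x(-14, -11)) - 30*(-297 + 242)/(-314 + 298) = (6 - 14)/(14 - 11) - 30*(-297 + 242)/(-314 + 298) = -8/3 - (-1650)/(-16) = (1/3)*(-8) - (-1650)*(-1)/16 = -8/3 - 30*55/16 = -8/3 - 825/8 = -2539/24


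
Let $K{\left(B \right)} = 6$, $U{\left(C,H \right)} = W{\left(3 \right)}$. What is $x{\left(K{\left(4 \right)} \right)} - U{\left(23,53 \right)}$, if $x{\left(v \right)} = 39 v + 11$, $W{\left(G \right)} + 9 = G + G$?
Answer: $248$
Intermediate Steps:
$W{\left(G \right)} = -9 + 2 G$ ($W{\left(G \right)} = -9 + \left(G + G\right) = -9 + 2 G$)
$U{\left(C,H \right)} = -3$ ($U{\left(C,H \right)} = -9 + 2 \cdot 3 = -9 + 6 = -3$)
$x{\left(v \right)} = 11 + 39 v$
$x{\left(K{\left(4 \right)} \right)} - U{\left(23,53 \right)} = \left(11 + 39 \cdot 6\right) - -3 = \left(11 + 234\right) + 3 = 245 + 3 = 248$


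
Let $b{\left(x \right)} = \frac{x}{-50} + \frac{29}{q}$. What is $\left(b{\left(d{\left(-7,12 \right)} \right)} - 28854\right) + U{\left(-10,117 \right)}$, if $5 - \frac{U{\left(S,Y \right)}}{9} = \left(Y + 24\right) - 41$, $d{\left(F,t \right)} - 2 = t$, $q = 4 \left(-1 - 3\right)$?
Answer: $- \frac{11884437}{400} \approx -29711.0$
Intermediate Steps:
$q = -16$ ($q = 4 \left(-4\right) = -16$)
$d{\left(F,t \right)} = 2 + t$
$b{\left(x \right)} = - \frac{29}{16} - \frac{x}{50}$ ($b{\left(x \right)} = \frac{x}{-50} + \frac{29}{-16} = x \left(- \frac{1}{50}\right) + 29 \left(- \frac{1}{16}\right) = - \frac{x}{50} - \frac{29}{16} = - \frac{29}{16} - \frac{x}{50}$)
$U{\left(S,Y \right)} = 198 - 9 Y$ ($U{\left(S,Y \right)} = 45 - 9 \left(\left(Y + 24\right) - 41\right) = 45 - 9 \left(\left(24 + Y\right) - 41\right) = 45 - 9 \left(-17 + Y\right) = 45 - \left(-153 + 9 Y\right) = 198 - 9 Y$)
$\left(b{\left(d{\left(-7,12 \right)} \right)} - 28854\right) + U{\left(-10,117 \right)} = \left(\left(- \frac{29}{16} - \frac{2 + 12}{50}\right) - 28854\right) + \left(198 - 1053\right) = \left(\left(- \frac{29}{16} - \frac{7}{25}\right) - 28854\right) + \left(198 - 1053\right) = \left(\left(- \frac{29}{16} - \frac{7}{25}\right) - 28854\right) - 855 = \left(- \frac{837}{400} - 28854\right) - 855 = - \frac{11542437}{400} - 855 = - \frac{11884437}{400}$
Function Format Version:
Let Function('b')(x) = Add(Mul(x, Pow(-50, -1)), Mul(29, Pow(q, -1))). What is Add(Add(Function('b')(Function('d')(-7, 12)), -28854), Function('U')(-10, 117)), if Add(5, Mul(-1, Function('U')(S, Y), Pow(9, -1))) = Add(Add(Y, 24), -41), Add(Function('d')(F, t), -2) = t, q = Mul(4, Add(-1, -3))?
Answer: Rational(-11884437, 400) ≈ -29711.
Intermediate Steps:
q = -16 (q = Mul(4, -4) = -16)
Function('d')(F, t) = Add(2, t)
Function('b')(x) = Add(Rational(-29, 16), Mul(Rational(-1, 50), x)) (Function('b')(x) = Add(Mul(x, Pow(-50, -1)), Mul(29, Pow(-16, -1))) = Add(Mul(x, Rational(-1, 50)), Mul(29, Rational(-1, 16))) = Add(Mul(Rational(-1, 50), x), Rational(-29, 16)) = Add(Rational(-29, 16), Mul(Rational(-1, 50), x)))
Function('U')(S, Y) = Add(198, Mul(-9, Y)) (Function('U')(S, Y) = Add(45, Mul(-9, Add(Add(Y, 24), -41))) = Add(45, Mul(-9, Add(Add(24, Y), -41))) = Add(45, Mul(-9, Add(-17, Y))) = Add(45, Add(153, Mul(-9, Y))) = Add(198, Mul(-9, Y)))
Add(Add(Function('b')(Function('d')(-7, 12)), -28854), Function('U')(-10, 117)) = Add(Add(Add(Rational(-29, 16), Mul(Rational(-1, 50), Add(2, 12))), -28854), Add(198, Mul(-9, 117))) = Add(Add(Add(Rational(-29, 16), Mul(Rational(-1, 50), 14)), -28854), Add(198, -1053)) = Add(Add(Add(Rational(-29, 16), Rational(-7, 25)), -28854), -855) = Add(Add(Rational(-837, 400), -28854), -855) = Add(Rational(-11542437, 400), -855) = Rational(-11884437, 400)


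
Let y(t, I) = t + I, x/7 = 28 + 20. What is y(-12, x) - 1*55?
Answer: 269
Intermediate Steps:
x = 336 (x = 7*(28 + 20) = 7*48 = 336)
y(t, I) = I + t
y(-12, x) - 1*55 = (336 - 12) - 1*55 = 324 - 55 = 269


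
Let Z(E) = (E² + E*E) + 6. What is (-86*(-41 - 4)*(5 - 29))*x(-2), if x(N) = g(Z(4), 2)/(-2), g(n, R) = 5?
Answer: 232200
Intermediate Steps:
Z(E) = 6 + 2*E² (Z(E) = (E² + E²) + 6 = 2*E² + 6 = 6 + 2*E²)
x(N) = -5/2 (x(N) = 5/(-2) = 5*(-½) = -5/2)
(-86*(-41 - 4)*(5 - 29))*x(-2) = -86*(-41 - 4)*(5 - 29)*(-5/2) = -(-3870)*(-24)*(-5/2) = -86*1080*(-5/2) = -92880*(-5/2) = 232200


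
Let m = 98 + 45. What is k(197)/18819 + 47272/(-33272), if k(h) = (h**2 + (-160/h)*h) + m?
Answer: 50134457/78268221 ≈ 0.64055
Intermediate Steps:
m = 143
k(h) = -17 + h**2 (k(h) = (h**2 + (-160/h)*h) + 143 = (h**2 - 160) + 143 = (-160 + h**2) + 143 = -17 + h**2)
k(197)/18819 + 47272/(-33272) = (-17 + 197**2)/18819 + 47272/(-33272) = (-17 + 38809)*(1/18819) + 47272*(-1/33272) = 38792*(1/18819) - 5909/4159 = 38792/18819 - 5909/4159 = 50134457/78268221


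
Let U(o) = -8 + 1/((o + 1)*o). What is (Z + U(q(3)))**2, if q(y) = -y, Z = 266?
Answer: 2399401/36 ≈ 66650.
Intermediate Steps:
U(o) = -8 + 1/(o*(1 + o)) (U(o) = -8 + 1/((1 + o)*o) = -8 + 1/(o*(1 + o)))
(Z + U(q(3)))**2 = (266 + (1 - (-8)*3 - 8*(-1*3)**2)/(((-1*3))*(1 - 1*3)))**2 = (266 + (1 - 8*(-3) - 8*(-3)**2)/((-3)*(1 - 3)))**2 = (266 - 1/3*(1 + 24 - 8*9)/(-2))**2 = (266 - 1/3*(-1/2)*(1 + 24 - 72))**2 = (266 - 1/3*(-1/2)*(-47))**2 = (266 - 47/6)**2 = (1549/6)**2 = 2399401/36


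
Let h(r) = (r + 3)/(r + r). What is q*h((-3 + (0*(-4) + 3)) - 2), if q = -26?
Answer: 13/2 ≈ 6.5000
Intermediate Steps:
h(r) = (3 + r)/(2*r) (h(r) = (3 + r)/((2*r)) = (3 + r)*(1/(2*r)) = (3 + r)/(2*r))
q*h((-3 + (0*(-4) + 3)) - 2) = -13*(3 + ((-3 + (0*(-4) + 3)) - 2))/((-3 + (0*(-4) + 3)) - 2) = -13*(3 + ((-3 + (0 + 3)) - 2))/((-3 + (0 + 3)) - 2) = -13*(3 + ((-3 + 3) - 2))/((-3 + 3) - 2) = -13*(3 + (0 - 2))/(0 - 2) = -13*(3 - 2)/(-2) = -13*(-1)/2 = -26*(-1/4) = 13/2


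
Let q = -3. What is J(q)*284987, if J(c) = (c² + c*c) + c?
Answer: 4274805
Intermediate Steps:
J(c) = c + 2*c² (J(c) = (c² + c²) + c = 2*c² + c = c + 2*c²)
J(q)*284987 = -3*(1 + 2*(-3))*284987 = -3*(1 - 6)*284987 = -3*(-5)*284987 = 15*284987 = 4274805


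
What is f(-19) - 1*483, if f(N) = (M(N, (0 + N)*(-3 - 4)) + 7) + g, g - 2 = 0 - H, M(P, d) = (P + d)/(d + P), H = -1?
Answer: -472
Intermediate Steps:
M(P, d) = 1 (M(P, d) = (P + d)/(P + d) = 1)
g = 3 (g = 2 + (0 - 1*(-1)) = 2 + (0 + 1) = 2 + 1 = 3)
f(N) = 11 (f(N) = (1 + 7) + 3 = 8 + 3 = 11)
f(-19) - 1*483 = 11 - 1*483 = 11 - 483 = -472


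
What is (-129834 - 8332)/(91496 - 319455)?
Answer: 138166/227959 ≈ 0.60610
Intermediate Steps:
(-129834 - 8332)/(91496 - 319455) = -138166/(-227959) = -138166*(-1/227959) = 138166/227959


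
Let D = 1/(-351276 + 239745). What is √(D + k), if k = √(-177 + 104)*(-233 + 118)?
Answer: √(-111531 - 1430503855515*I*√73)/111531 ≈ 22.165 - 22.165*I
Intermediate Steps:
D = -1/111531 (D = 1/(-111531) = -1/111531 ≈ -8.9661e-6)
k = -115*I*√73 (k = √(-73)*(-115) = (I*√73)*(-115) = -115*I*√73 ≈ -982.56*I)
√(D + k) = √(-1/111531 - 115*I*√73)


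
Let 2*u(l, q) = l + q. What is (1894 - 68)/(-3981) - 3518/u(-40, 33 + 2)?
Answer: 28001186/19905 ≈ 1406.7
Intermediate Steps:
u(l, q) = l/2 + q/2 (u(l, q) = (l + q)/2 = l/2 + q/2)
(1894 - 68)/(-3981) - 3518/u(-40, 33 + 2) = (1894 - 68)/(-3981) - 3518/((½)*(-40) + (33 + 2)/2) = 1826*(-1/3981) - 3518/(-20 + (½)*35) = -1826/3981 - 3518/(-20 + 35/2) = -1826/3981 - 3518/(-5/2) = -1826/3981 - 3518*(-⅖) = -1826/3981 + 7036/5 = 28001186/19905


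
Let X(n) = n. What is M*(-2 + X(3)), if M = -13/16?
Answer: -13/16 ≈ -0.81250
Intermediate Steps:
M = -13/16 (M = -13*1/16 = -13/16 ≈ -0.81250)
M*(-2 + X(3)) = -13*(-2 + 3)/16 = -13/16*1 = -13/16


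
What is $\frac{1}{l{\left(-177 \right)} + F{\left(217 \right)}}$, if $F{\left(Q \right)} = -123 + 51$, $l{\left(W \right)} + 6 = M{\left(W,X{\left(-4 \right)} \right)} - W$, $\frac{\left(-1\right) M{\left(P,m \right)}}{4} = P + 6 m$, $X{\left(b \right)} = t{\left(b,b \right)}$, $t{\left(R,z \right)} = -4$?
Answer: $\frac{1}{903} \approx 0.0011074$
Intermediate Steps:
$X{\left(b \right)} = -4$
$M{\left(P,m \right)} = - 24 m - 4 P$ ($M{\left(P,m \right)} = - 4 \left(P + 6 m\right) = - 24 m - 4 P$)
$l{\left(W \right)} = 90 - 5 W$ ($l{\left(W \right)} = -6 - \left(-96 + 5 W\right) = 90 - 5 W$)
$F{\left(Q \right)} = -72$
$\frac{1}{l{\left(-177 \right)} + F{\left(217 \right)}} = \frac{1}{\left(90 - -885\right) - 72} = \frac{1}{\left(90 + 885\right) - 72} = \frac{1}{975 - 72} = \frac{1}{903}$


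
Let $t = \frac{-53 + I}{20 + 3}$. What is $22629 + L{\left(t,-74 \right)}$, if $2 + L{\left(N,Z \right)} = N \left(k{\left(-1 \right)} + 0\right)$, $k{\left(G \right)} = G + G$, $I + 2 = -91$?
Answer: $\frac{520713}{23} \approx 22640.0$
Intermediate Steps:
$I = -93$ ($I = -2 - 91 = -93$)
$k{\left(G \right)} = 2 G$
$t = - \frac{146}{23}$ ($t = \frac{-53 - 93}{20 + 3} = - \frac{146}{23} \approx -6.3478$)
$L{\left(N,Z \right)} = -2 - 2 N$ ($L{\left(N,Z \right)} = -2 + N \left(2 \left(-1\right) + 0\right) = -2 + N \left(-2 + 0\right) = -2 + N \left(-2\right) = -2 - 2 N$)
$22629 + L{\left(t,-74 \right)} = 22629 - - \frac{246}{23} = 22629 + \left(-2 + \frac{292}{23}\right) = 22629 + \frac{246}{23} = \frac{520713}{23}$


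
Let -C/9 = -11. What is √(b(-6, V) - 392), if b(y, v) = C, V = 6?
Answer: I*√293 ≈ 17.117*I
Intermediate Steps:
C = 99 (C = -9*(-11) = 99)
b(y, v) = 99
√(b(-6, V) - 392) = √(99 - 392) = √(-293) = I*√293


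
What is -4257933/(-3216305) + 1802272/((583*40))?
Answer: 2781109171/35379355 ≈ 78.608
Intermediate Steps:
-4257933/(-3216305) + 1802272/((583*40)) = -4257933*(-1/3216305) + 1802272/23320 = 4257933/3216305 + 1802272*(1/23320) = 4257933/3216305 + 225284/2915 = 2781109171/35379355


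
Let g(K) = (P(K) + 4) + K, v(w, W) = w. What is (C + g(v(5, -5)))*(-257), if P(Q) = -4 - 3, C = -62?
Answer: 15420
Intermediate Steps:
P(Q) = -7
g(K) = -3 + K (g(K) = (-7 + 4) + K = -3 + K)
(C + g(v(5, -5)))*(-257) = (-62 + (-3 + 5))*(-257) = (-62 + 2)*(-257) = -60*(-257) = 15420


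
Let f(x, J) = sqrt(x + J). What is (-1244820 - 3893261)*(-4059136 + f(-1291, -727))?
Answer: 20856169558016 - 5138081*I*sqrt(2018) ≈ 2.0856e+13 - 2.3081e+8*I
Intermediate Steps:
f(x, J) = sqrt(J + x)
(-1244820 - 3893261)*(-4059136 + f(-1291, -727)) = (-1244820 - 3893261)*(-4059136 + sqrt(-727 - 1291)) = -5138081*(-4059136 + sqrt(-2018)) = -5138081*(-4059136 + I*sqrt(2018)) = 20856169558016 - 5138081*I*sqrt(2018)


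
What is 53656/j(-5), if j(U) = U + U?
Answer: -26828/5 ≈ -5365.6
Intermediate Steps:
j(U) = 2*U
53656/j(-5) = 53656/((2*(-5))) = 53656/(-10) = 53656*(-⅒) = -26828/5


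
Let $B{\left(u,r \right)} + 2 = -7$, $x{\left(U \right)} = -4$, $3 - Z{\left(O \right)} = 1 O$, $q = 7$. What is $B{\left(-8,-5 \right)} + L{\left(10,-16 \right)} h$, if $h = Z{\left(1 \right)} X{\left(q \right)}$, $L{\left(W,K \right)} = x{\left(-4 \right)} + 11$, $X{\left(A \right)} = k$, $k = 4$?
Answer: $47$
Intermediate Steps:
$Z{\left(O \right)} = 3 - O$ ($Z{\left(O \right)} = 3 - 1 O = 3 - O$)
$X{\left(A \right)} = 4$
$B{\left(u,r \right)} = -9$ ($B{\left(u,r \right)} = -2 - 7 = -9$)
$L{\left(W,K \right)} = 7$ ($L{\left(W,K \right)} = -4 + 11 = 7$)
$h = 8$ ($h = \left(3 - 1\right) 4 = 2 \cdot 4 = 8$)
$B{\left(-8,-5 \right)} + L{\left(10,-16 \right)} h = -9 + 7 \cdot 8 = -9 + 56 = 47$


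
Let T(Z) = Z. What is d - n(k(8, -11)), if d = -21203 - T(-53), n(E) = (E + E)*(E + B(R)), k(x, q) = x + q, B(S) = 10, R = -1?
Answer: -21108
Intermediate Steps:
k(x, q) = q + x
n(E) = 2*E*(10 + E) (n(E) = (E + E)*(E + 10) = (2*E)*(10 + E) = 2*E*(10 + E))
d = -21150 (d = -21203 - 1*(-53) = -21203 + 53 = -21150)
d - n(k(8, -11)) = -21150 - 2*(-11 + 8)*(10 + (-11 + 8)) = -21150 - 2*(-3)*(10 - 3) = -21150 - 2*(-3)*7 = -21150 - 1*(-42) = -21150 + 42 = -21108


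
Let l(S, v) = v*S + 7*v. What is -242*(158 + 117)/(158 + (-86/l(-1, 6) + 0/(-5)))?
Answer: -1197900/2801 ≈ -427.67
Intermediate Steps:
l(S, v) = 7*v + S*v (l(S, v) = S*v + 7*v = 7*v + S*v)
-242*(158 + 117)/(158 + (-86/l(-1, 6) + 0/(-5))) = -242*(158 + 117)/(158 + (-86*1/(6*(7 - 1)) + 0/(-5))) = -66550/(158 + (-86/(6*6) + 0*(-⅕))) = -66550/(158 + (-86/36 + 0)) = -66550/(158 + (-86*1/36 + 0)) = -66550/(158 + (-43/18 + 0)) = -66550/(158 - 43/18) = -66550/2801/18 = -66550*18/2801 = -242*4950/2801 = -1197900/2801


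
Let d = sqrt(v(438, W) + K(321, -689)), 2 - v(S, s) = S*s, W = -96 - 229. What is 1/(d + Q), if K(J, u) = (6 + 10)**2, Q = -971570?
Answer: -485785/471974061146 - sqrt(8913)/235987030573 ≈ -1.0297e-6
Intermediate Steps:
W = -325
v(S, s) = 2 - S*s
K(J, u) = 256 (K(J, u) = 16**2 = 256)
d = 4*sqrt(8913) (d = sqrt((2 - 1*438*(-325)) + 256) = sqrt((2 + 142350) + 256) = sqrt(142352 + 256) = sqrt(142608) = 4*sqrt(8913) ≈ 377.63)
1/(d + Q) = 1/(4*sqrt(8913) - 971570) = 1/(-971570 + 4*sqrt(8913))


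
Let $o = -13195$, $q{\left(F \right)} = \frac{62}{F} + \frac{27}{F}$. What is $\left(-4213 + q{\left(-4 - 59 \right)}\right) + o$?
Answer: $- \frac{1096793}{63} \approx -17409.0$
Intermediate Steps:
$q{\left(F \right)} = \frac{89}{F}$
$\left(-4213 + q{\left(-4 - 59 \right)}\right) + o = \left(-4213 + \frac{89}{-4 - 59}\right) - 13195 = \left(-4213 + \frac{89}{-63}\right) - 13195 = \left(-4213 + 89 \left(- \frac{1}{63}\right)\right) - 13195 = \left(-4213 - \frac{89}{63}\right) - 13195 = - \frac{265508}{63} - 13195 = - \frac{1096793}{63}$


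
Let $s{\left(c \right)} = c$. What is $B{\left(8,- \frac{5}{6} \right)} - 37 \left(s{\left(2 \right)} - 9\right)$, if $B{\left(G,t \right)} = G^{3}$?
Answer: $771$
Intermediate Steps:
$B{\left(8,- \frac{5}{6} \right)} - 37 \left(s{\left(2 \right)} - 9\right) = 8^{3} - 37 \left(2 - 9\right) = 512 - -259 = 512 + 259 = 771$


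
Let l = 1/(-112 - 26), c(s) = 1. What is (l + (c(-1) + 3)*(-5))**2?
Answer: 7623121/19044 ≈ 400.29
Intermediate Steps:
l = -1/138 (l = 1/(-138) = -1/138 ≈ -0.0072464)
(l + (c(-1) + 3)*(-5))**2 = (-1/138 + (1 + 3)*(-5))**2 = (-1/138 + 4*(-5))**2 = (-1/138 - 20)**2 = (-2761/138)**2 = 7623121/19044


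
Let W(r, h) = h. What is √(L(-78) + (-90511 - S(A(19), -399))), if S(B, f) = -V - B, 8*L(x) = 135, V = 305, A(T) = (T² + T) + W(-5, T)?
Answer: I*√1436642/4 ≈ 299.65*I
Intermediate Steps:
A(T) = T² + 2*T (A(T) = (T² + T) + T = (T + T²) + T = T² + 2*T)
L(x) = 135/8 (L(x) = (⅛)*135 = 135/8)
S(B, f) = -305 - B (S(B, f) = -1*305 - B = -305 - B)
√(L(-78) + (-90511 - S(A(19), -399))) = √(135/8 + (-90511 - (-305 - 19*(2 + 19)))) = √(135/8 + (-90511 - (-305 - 19*21))) = √(135/8 + (-90511 - (-305 - 1*399))) = √(135/8 + (-90511 - (-305 - 399))) = √(135/8 + (-90511 - 1*(-704))) = √(135/8 + (-90511 + 704)) = √(135/8 - 89807) = √(-718321/8) = I*√1436642/4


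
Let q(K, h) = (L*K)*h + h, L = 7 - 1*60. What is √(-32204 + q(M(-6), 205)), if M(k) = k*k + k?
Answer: I*√357949 ≈ 598.29*I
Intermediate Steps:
M(k) = k + k² (M(k) = k² + k = k + k²)
L = -53 (L = 7 - 60 = -53)
q(K, h) = h - 53*K*h (q(K, h) = (-53*K)*h + h = -53*K*h + h = h - 53*K*h)
√(-32204 + q(M(-6), 205)) = √(-32204 + 205*(1 - (-318)*(1 - 6))) = √(-32204 + 205*(1 - (-318)*(-5))) = √(-32204 + 205*(1 - 53*30)) = √(-32204 + 205*(1 - 1590)) = √(-32204 + 205*(-1589)) = √(-32204 - 325745) = √(-357949) = I*√357949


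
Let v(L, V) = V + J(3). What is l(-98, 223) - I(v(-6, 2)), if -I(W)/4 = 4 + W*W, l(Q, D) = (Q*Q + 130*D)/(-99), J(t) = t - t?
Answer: -35426/99 ≈ -357.84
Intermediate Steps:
J(t) = 0
v(L, V) = V (v(L, V) = V + 0 = V)
l(Q, D) = -130*D/99 - Q²/99 (l(Q, D) = (Q² + 130*D)*(-1/99) = -130*D/99 - Q²/99)
I(W) = -16 - 4*W² (I(W) = -4*(4 + W*W) = -4*(4 + W²) = -16 - 4*W²)
l(-98, 223) - I(v(-6, 2)) = (-130/99*223 - 1/99*(-98)²) - (-16 - 4*2²) = (-28990/99 - 1/99*9604) - (-16 - 4*4) = (-28990/99 - 9604/99) - (-16 - 16) = -38594/99 - 1*(-32) = -38594/99 + 32 = -35426/99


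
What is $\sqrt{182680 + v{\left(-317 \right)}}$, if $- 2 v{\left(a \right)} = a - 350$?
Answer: $\frac{\sqrt{732054}}{2} \approx 427.8$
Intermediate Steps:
$v{\left(a \right)} = 175 - \frac{a}{2}$ ($v{\left(a \right)} = - \frac{a - 350}{2} = - \frac{-350 + a}{2} = 175 - \frac{a}{2}$)
$\sqrt{182680 + v{\left(-317 \right)}} = \sqrt{182680 + \left(175 - - \frac{317}{2}\right)} = \sqrt{182680 + \left(175 + \frac{317}{2}\right)} = \sqrt{182680 + \frac{667}{2}} = \sqrt{\frac{366027}{2}} = \frac{\sqrt{732054}}{2}$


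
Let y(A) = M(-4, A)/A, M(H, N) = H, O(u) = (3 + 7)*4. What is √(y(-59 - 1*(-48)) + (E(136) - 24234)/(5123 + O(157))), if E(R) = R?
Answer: I*√13881685818/56793 ≈ 2.0746*I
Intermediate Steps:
O(u) = 40 (O(u) = 10*4 = 40)
y(A) = -4/A
√(y(-59 - 1*(-48)) + (E(136) - 24234)/(5123 + O(157))) = √(-4/(-59 - 1*(-48)) + (136 - 24234)/(5123 + 40)) = √(-4/(-59 + 48) - 24098/5163) = √(-4/(-11) - 24098*1/5163) = √(-4*(-1/11) - 24098/5163) = √(4/11 - 24098/5163) = √(-244426/56793) = I*√13881685818/56793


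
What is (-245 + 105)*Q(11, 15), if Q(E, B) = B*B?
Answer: -31500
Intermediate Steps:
Q(E, B) = B**2
(-245 + 105)*Q(11, 15) = (-245 + 105)*15**2 = -140*225 = -31500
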